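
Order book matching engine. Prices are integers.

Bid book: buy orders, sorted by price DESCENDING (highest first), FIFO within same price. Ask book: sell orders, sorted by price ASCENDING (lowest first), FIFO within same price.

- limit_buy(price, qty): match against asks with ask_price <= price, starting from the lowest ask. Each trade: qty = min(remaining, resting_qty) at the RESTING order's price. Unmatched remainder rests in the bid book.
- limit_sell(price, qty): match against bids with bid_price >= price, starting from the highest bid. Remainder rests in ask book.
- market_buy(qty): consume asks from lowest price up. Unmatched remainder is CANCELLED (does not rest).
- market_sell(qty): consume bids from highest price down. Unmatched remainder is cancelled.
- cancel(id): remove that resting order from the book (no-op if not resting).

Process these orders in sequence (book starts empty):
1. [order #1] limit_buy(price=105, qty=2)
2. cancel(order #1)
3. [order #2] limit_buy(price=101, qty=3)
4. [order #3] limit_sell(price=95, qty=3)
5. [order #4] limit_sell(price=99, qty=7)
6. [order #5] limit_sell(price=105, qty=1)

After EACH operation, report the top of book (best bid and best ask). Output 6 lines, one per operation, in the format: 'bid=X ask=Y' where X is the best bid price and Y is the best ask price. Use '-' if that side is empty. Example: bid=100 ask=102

Answer: bid=105 ask=-
bid=- ask=-
bid=101 ask=-
bid=- ask=-
bid=- ask=99
bid=- ask=99

Derivation:
After op 1 [order #1] limit_buy(price=105, qty=2): fills=none; bids=[#1:2@105] asks=[-]
After op 2 cancel(order #1): fills=none; bids=[-] asks=[-]
After op 3 [order #2] limit_buy(price=101, qty=3): fills=none; bids=[#2:3@101] asks=[-]
After op 4 [order #3] limit_sell(price=95, qty=3): fills=#2x#3:3@101; bids=[-] asks=[-]
After op 5 [order #4] limit_sell(price=99, qty=7): fills=none; bids=[-] asks=[#4:7@99]
After op 6 [order #5] limit_sell(price=105, qty=1): fills=none; bids=[-] asks=[#4:7@99 #5:1@105]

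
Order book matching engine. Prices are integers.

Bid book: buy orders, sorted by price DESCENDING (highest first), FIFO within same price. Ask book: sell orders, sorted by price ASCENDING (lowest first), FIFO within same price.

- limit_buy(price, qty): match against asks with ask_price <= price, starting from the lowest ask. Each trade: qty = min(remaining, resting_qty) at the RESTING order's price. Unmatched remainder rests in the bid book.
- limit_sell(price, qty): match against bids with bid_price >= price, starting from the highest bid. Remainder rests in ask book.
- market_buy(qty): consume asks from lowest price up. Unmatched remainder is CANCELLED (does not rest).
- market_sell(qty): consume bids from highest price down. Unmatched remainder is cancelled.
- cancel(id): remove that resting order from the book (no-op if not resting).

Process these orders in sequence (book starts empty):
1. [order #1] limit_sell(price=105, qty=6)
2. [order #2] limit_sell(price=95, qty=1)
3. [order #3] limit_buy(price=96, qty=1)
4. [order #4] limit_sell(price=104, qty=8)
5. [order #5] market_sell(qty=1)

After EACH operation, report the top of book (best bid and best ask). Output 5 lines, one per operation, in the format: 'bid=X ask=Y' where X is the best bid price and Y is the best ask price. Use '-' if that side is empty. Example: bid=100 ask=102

After op 1 [order #1] limit_sell(price=105, qty=6): fills=none; bids=[-] asks=[#1:6@105]
After op 2 [order #2] limit_sell(price=95, qty=1): fills=none; bids=[-] asks=[#2:1@95 #1:6@105]
After op 3 [order #3] limit_buy(price=96, qty=1): fills=#3x#2:1@95; bids=[-] asks=[#1:6@105]
After op 4 [order #4] limit_sell(price=104, qty=8): fills=none; bids=[-] asks=[#4:8@104 #1:6@105]
After op 5 [order #5] market_sell(qty=1): fills=none; bids=[-] asks=[#4:8@104 #1:6@105]

Answer: bid=- ask=105
bid=- ask=95
bid=- ask=105
bid=- ask=104
bid=- ask=104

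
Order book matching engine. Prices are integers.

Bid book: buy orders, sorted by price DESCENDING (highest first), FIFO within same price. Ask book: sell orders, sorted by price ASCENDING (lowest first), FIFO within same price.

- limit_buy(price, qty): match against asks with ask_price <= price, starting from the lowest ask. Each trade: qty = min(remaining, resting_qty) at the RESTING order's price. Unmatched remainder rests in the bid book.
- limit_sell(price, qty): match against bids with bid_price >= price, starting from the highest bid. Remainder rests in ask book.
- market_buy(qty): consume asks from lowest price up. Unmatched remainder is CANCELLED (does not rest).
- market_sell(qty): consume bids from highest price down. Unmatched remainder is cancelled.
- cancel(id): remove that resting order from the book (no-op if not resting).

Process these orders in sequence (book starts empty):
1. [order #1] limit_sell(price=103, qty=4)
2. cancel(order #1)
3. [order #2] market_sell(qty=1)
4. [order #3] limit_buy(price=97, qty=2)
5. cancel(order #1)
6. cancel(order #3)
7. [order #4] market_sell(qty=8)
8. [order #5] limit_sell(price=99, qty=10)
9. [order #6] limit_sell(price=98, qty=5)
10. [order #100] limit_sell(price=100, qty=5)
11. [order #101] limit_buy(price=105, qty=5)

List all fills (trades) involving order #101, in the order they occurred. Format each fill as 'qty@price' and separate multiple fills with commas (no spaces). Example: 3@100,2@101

Answer: 5@98

Derivation:
After op 1 [order #1] limit_sell(price=103, qty=4): fills=none; bids=[-] asks=[#1:4@103]
After op 2 cancel(order #1): fills=none; bids=[-] asks=[-]
After op 3 [order #2] market_sell(qty=1): fills=none; bids=[-] asks=[-]
After op 4 [order #3] limit_buy(price=97, qty=2): fills=none; bids=[#3:2@97] asks=[-]
After op 5 cancel(order #1): fills=none; bids=[#3:2@97] asks=[-]
After op 6 cancel(order #3): fills=none; bids=[-] asks=[-]
After op 7 [order #4] market_sell(qty=8): fills=none; bids=[-] asks=[-]
After op 8 [order #5] limit_sell(price=99, qty=10): fills=none; bids=[-] asks=[#5:10@99]
After op 9 [order #6] limit_sell(price=98, qty=5): fills=none; bids=[-] asks=[#6:5@98 #5:10@99]
After op 10 [order #100] limit_sell(price=100, qty=5): fills=none; bids=[-] asks=[#6:5@98 #5:10@99 #100:5@100]
After op 11 [order #101] limit_buy(price=105, qty=5): fills=#101x#6:5@98; bids=[-] asks=[#5:10@99 #100:5@100]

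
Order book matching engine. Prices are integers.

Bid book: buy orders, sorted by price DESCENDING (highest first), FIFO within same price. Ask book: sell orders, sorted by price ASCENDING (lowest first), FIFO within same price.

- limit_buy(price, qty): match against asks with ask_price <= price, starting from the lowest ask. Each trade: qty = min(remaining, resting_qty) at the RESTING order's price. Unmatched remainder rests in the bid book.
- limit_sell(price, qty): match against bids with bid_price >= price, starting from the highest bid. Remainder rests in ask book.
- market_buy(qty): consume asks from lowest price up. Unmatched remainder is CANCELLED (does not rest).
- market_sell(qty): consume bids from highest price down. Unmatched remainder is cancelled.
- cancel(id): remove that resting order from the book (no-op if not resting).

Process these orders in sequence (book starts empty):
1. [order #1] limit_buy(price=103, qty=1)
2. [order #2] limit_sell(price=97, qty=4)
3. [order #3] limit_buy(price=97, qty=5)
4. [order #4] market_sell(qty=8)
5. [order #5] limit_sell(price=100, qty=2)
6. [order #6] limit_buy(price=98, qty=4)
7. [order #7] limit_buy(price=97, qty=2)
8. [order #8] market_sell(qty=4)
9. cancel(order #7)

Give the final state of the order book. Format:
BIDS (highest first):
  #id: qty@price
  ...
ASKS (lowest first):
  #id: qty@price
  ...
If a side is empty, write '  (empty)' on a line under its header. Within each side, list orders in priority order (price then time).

After op 1 [order #1] limit_buy(price=103, qty=1): fills=none; bids=[#1:1@103] asks=[-]
After op 2 [order #2] limit_sell(price=97, qty=4): fills=#1x#2:1@103; bids=[-] asks=[#2:3@97]
After op 3 [order #3] limit_buy(price=97, qty=5): fills=#3x#2:3@97; bids=[#3:2@97] asks=[-]
After op 4 [order #4] market_sell(qty=8): fills=#3x#4:2@97; bids=[-] asks=[-]
After op 5 [order #5] limit_sell(price=100, qty=2): fills=none; bids=[-] asks=[#5:2@100]
After op 6 [order #6] limit_buy(price=98, qty=4): fills=none; bids=[#6:4@98] asks=[#5:2@100]
After op 7 [order #7] limit_buy(price=97, qty=2): fills=none; bids=[#6:4@98 #7:2@97] asks=[#5:2@100]
After op 8 [order #8] market_sell(qty=4): fills=#6x#8:4@98; bids=[#7:2@97] asks=[#5:2@100]
After op 9 cancel(order #7): fills=none; bids=[-] asks=[#5:2@100]

Answer: BIDS (highest first):
  (empty)
ASKS (lowest first):
  #5: 2@100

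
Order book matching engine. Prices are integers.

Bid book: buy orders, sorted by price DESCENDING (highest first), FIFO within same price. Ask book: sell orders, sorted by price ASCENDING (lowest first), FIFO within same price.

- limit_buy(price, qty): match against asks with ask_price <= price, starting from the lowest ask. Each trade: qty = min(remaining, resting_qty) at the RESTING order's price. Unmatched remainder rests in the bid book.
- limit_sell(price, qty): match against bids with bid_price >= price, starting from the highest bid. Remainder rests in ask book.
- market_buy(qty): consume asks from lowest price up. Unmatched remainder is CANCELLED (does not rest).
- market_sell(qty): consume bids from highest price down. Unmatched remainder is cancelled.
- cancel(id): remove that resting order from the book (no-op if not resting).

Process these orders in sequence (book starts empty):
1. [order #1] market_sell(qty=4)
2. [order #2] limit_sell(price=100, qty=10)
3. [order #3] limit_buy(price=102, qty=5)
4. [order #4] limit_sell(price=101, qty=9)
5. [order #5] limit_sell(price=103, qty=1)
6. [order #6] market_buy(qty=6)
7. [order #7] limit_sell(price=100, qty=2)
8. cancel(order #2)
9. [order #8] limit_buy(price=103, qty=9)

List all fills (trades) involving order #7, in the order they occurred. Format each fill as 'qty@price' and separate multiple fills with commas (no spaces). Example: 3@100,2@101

Answer: 2@100

Derivation:
After op 1 [order #1] market_sell(qty=4): fills=none; bids=[-] asks=[-]
After op 2 [order #2] limit_sell(price=100, qty=10): fills=none; bids=[-] asks=[#2:10@100]
After op 3 [order #3] limit_buy(price=102, qty=5): fills=#3x#2:5@100; bids=[-] asks=[#2:5@100]
After op 4 [order #4] limit_sell(price=101, qty=9): fills=none; bids=[-] asks=[#2:5@100 #4:9@101]
After op 5 [order #5] limit_sell(price=103, qty=1): fills=none; bids=[-] asks=[#2:5@100 #4:9@101 #5:1@103]
After op 6 [order #6] market_buy(qty=6): fills=#6x#2:5@100 #6x#4:1@101; bids=[-] asks=[#4:8@101 #5:1@103]
After op 7 [order #7] limit_sell(price=100, qty=2): fills=none; bids=[-] asks=[#7:2@100 #4:8@101 #5:1@103]
After op 8 cancel(order #2): fills=none; bids=[-] asks=[#7:2@100 #4:8@101 #5:1@103]
After op 9 [order #8] limit_buy(price=103, qty=9): fills=#8x#7:2@100 #8x#4:7@101; bids=[-] asks=[#4:1@101 #5:1@103]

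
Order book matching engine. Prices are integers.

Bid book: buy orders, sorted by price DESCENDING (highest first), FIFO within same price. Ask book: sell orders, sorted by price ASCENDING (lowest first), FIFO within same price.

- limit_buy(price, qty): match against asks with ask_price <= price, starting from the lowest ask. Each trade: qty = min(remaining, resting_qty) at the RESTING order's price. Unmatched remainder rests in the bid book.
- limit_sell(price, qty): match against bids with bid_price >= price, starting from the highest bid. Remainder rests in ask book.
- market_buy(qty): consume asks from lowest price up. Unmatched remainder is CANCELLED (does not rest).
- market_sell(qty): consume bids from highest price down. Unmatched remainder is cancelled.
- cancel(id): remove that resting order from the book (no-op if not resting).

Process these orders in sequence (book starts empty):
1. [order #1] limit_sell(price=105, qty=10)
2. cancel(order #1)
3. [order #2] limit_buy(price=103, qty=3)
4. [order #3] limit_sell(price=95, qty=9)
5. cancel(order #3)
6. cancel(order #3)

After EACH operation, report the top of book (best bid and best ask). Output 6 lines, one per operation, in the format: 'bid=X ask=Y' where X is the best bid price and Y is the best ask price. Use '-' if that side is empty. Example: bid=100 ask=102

Answer: bid=- ask=105
bid=- ask=-
bid=103 ask=-
bid=- ask=95
bid=- ask=-
bid=- ask=-

Derivation:
After op 1 [order #1] limit_sell(price=105, qty=10): fills=none; bids=[-] asks=[#1:10@105]
After op 2 cancel(order #1): fills=none; bids=[-] asks=[-]
After op 3 [order #2] limit_buy(price=103, qty=3): fills=none; bids=[#2:3@103] asks=[-]
After op 4 [order #3] limit_sell(price=95, qty=9): fills=#2x#3:3@103; bids=[-] asks=[#3:6@95]
After op 5 cancel(order #3): fills=none; bids=[-] asks=[-]
After op 6 cancel(order #3): fills=none; bids=[-] asks=[-]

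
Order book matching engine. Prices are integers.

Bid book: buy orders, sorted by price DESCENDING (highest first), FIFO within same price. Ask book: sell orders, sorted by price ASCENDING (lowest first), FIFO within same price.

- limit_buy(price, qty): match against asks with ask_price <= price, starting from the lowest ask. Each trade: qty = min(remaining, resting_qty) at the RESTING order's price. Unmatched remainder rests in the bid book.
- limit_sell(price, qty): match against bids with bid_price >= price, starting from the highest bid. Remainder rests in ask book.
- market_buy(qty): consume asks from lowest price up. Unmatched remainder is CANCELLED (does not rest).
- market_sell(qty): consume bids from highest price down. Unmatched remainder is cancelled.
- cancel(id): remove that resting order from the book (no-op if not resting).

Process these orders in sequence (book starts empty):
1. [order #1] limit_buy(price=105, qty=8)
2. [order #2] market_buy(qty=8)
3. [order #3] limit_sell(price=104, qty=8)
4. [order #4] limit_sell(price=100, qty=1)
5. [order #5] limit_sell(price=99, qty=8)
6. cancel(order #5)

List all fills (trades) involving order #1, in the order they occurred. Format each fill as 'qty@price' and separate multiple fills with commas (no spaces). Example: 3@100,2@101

After op 1 [order #1] limit_buy(price=105, qty=8): fills=none; bids=[#1:8@105] asks=[-]
After op 2 [order #2] market_buy(qty=8): fills=none; bids=[#1:8@105] asks=[-]
After op 3 [order #3] limit_sell(price=104, qty=8): fills=#1x#3:8@105; bids=[-] asks=[-]
After op 4 [order #4] limit_sell(price=100, qty=1): fills=none; bids=[-] asks=[#4:1@100]
After op 5 [order #5] limit_sell(price=99, qty=8): fills=none; bids=[-] asks=[#5:8@99 #4:1@100]
After op 6 cancel(order #5): fills=none; bids=[-] asks=[#4:1@100]

Answer: 8@105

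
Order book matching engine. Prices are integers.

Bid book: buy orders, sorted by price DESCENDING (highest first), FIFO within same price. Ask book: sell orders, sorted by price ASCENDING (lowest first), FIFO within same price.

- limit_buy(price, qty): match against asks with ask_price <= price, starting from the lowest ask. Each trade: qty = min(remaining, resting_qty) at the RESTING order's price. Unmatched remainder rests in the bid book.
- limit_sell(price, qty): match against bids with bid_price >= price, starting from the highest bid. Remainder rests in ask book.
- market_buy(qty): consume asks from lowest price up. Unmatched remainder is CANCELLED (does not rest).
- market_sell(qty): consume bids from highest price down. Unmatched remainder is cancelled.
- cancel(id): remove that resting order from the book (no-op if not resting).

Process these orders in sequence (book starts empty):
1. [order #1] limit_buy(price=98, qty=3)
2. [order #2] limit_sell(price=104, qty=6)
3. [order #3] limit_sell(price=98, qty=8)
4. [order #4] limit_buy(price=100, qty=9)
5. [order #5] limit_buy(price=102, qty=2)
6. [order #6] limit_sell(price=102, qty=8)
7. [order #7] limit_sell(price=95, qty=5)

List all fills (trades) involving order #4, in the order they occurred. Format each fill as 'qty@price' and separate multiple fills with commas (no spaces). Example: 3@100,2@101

After op 1 [order #1] limit_buy(price=98, qty=3): fills=none; bids=[#1:3@98] asks=[-]
After op 2 [order #2] limit_sell(price=104, qty=6): fills=none; bids=[#1:3@98] asks=[#2:6@104]
After op 3 [order #3] limit_sell(price=98, qty=8): fills=#1x#3:3@98; bids=[-] asks=[#3:5@98 #2:6@104]
After op 4 [order #4] limit_buy(price=100, qty=9): fills=#4x#3:5@98; bids=[#4:4@100] asks=[#2:6@104]
After op 5 [order #5] limit_buy(price=102, qty=2): fills=none; bids=[#5:2@102 #4:4@100] asks=[#2:6@104]
After op 6 [order #6] limit_sell(price=102, qty=8): fills=#5x#6:2@102; bids=[#4:4@100] asks=[#6:6@102 #2:6@104]
After op 7 [order #7] limit_sell(price=95, qty=5): fills=#4x#7:4@100; bids=[-] asks=[#7:1@95 #6:6@102 #2:6@104]

Answer: 5@98,4@100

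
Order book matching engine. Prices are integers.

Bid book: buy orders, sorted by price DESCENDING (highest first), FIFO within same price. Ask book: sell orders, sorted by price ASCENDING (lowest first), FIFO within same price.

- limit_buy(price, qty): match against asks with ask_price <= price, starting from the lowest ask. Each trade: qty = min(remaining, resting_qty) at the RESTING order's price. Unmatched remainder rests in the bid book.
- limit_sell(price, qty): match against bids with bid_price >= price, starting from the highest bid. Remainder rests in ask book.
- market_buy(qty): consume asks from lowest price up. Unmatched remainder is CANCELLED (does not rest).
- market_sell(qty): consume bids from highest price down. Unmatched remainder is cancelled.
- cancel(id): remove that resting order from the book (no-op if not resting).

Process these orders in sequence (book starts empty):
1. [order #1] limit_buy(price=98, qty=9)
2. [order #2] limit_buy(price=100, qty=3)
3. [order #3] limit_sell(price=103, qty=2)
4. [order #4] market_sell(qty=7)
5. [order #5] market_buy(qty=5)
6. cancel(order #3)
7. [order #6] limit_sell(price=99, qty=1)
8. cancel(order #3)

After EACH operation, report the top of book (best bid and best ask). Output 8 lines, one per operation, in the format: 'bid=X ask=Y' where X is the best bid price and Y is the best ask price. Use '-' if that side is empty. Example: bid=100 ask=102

After op 1 [order #1] limit_buy(price=98, qty=9): fills=none; bids=[#1:9@98] asks=[-]
After op 2 [order #2] limit_buy(price=100, qty=3): fills=none; bids=[#2:3@100 #1:9@98] asks=[-]
After op 3 [order #3] limit_sell(price=103, qty=2): fills=none; bids=[#2:3@100 #1:9@98] asks=[#3:2@103]
After op 4 [order #4] market_sell(qty=7): fills=#2x#4:3@100 #1x#4:4@98; bids=[#1:5@98] asks=[#3:2@103]
After op 5 [order #5] market_buy(qty=5): fills=#5x#3:2@103; bids=[#1:5@98] asks=[-]
After op 6 cancel(order #3): fills=none; bids=[#1:5@98] asks=[-]
After op 7 [order #6] limit_sell(price=99, qty=1): fills=none; bids=[#1:5@98] asks=[#6:1@99]
After op 8 cancel(order #3): fills=none; bids=[#1:5@98] asks=[#6:1@99]

Answer: bid=98 ask=-
bid=100 ask=-
bid=100 ask=103
bid=98 ask=103
bid=98 ask=-
bid=98 ask=-
bid=98 ask=99
bid=98 ask=99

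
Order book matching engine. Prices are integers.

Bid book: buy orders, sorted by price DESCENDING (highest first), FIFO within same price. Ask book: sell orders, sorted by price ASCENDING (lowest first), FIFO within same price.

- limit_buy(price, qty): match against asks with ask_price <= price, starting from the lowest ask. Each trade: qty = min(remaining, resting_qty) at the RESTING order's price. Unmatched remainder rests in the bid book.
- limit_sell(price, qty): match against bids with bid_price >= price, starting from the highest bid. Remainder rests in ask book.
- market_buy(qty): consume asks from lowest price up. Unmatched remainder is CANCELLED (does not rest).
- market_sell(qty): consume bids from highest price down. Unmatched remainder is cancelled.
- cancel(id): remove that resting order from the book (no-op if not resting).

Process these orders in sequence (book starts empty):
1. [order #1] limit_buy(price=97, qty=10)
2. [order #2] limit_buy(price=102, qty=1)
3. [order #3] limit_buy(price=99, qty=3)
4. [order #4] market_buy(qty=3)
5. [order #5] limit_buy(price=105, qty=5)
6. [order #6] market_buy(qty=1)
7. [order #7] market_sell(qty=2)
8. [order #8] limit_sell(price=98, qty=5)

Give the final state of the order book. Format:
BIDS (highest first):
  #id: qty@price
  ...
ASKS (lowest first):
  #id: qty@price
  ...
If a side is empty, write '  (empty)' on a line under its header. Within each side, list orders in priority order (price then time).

After op 1 [order #1] limit_buy(price=97, qty=10): fills=none; bids=[#1:10@97] asks=[-]
After op 2 [order #2] limit_buy(price=102, qty=1): fills=none; bids=[#2:1@102 #1:10@97] asks=[-]
After op 3 [order #3] limit_buy(price=99, qty=3): fills=none; bids=[#2:1@102 #3:3@99 #1:10@97] asks=[-]
After op 4 [order #4] market_buy(qty=3): fills=none; bids=[#2:1@102 #3:3@99 #1:10@97] asks=[-]
After op 5 [order #5] limit_buy(price=105, qty=5): fills=none; bids=[#5:5@105 #2:1@102 #3:3@99 #1:10@97] asks=[-]
After op 6 [order #6] market_buy(qty=1): fills=none; bids=[#5:5@105 #2:1@102 #3:3@99 #1:10@97] asks=[-]
After op 7 [order #7] market_sell(qty=2): fills=#5x#7:2@105; bids=[#5:3@105 #2:1@102 #3:3@99 #1:10@97] asks=[-]
After op 8 [order #8] limit_sell(price=98, qty=5): fills=#5x#8:3@105 #2x#8:1@102 #3x#8:1@99; bids=[#3:2@99 #1:10@97] asks=[-]

Answer: BIDS (highest first):
  #3: 2@99
  #1: 10@97
ASKS (lowest first):
  (empty)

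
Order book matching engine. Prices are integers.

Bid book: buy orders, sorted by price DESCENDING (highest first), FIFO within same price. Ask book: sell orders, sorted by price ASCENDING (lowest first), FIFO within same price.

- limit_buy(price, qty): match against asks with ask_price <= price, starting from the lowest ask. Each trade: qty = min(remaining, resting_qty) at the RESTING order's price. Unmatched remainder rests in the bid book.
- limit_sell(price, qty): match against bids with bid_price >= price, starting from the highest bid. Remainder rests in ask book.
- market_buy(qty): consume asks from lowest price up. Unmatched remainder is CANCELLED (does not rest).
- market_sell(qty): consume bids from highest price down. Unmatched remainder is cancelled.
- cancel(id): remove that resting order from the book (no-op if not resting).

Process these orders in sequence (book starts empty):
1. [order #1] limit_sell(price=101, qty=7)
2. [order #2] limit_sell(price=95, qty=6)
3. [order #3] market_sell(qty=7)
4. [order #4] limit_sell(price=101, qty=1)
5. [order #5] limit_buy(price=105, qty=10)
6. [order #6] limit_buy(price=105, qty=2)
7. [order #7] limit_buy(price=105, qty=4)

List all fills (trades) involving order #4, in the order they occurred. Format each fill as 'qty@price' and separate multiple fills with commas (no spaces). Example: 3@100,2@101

After op 1 [order #1] limit_sell(price=101, qty=7): fills=none; bids=[-] asks=[#1:7@101]
After op 2 [order #2] limit_sell(price=95, qty=6): fills=none; bids=[-] asks=[#2:6@95 #1:7@101]
After op 3 [order #3] market_sell(qty=7): fills=none; bids=[-] asks=[#2:6@95 #1:7@101]
After op 4 [order #4] limit_sell(price=101, qty=1): fills=none; bids=[-] asks=[#2:6@95 #1:7@101 #4:1@101]
After op 5 [order #5] limit_buy(price=105, qty=10): fills=#5x#2:6@95 #5x#1:4@101; bids=[-] asks=[#1:3@101 #4:1@101]
After op 6 [order #6] limit_buy(price=105, qty=2): fills=#6x#1:2@101; bids=[-] asks=[#1:1@101 #4:1@101]
After op 7 [order #7] limit_buy(price=105, qty=4): fills=#7x#1:1@101 #7x#4:1@101; bids=[#7:2@105] asks=[-]

Answer: 1@101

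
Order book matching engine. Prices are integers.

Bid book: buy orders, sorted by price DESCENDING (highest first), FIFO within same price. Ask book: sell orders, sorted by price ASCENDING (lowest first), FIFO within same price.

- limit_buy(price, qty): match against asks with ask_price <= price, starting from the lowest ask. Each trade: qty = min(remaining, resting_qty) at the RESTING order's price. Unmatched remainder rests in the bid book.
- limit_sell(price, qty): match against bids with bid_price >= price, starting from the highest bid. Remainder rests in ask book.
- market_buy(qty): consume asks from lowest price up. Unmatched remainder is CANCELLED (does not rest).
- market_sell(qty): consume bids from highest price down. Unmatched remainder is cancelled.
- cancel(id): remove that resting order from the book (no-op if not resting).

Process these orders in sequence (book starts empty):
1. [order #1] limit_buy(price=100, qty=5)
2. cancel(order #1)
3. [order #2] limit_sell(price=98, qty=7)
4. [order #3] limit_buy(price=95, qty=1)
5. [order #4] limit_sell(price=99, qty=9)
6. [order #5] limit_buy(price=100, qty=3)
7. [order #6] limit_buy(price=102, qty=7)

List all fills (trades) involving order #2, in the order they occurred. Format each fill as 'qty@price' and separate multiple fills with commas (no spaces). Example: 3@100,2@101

Answer: 3@98,4@98

Derivation:
After op 1 [order #1] limit_buy(price=100, qty=5): fills=none; bids=[#1:5@100] asks=[-]
After op 2 cancel(order #1): fills=none; bids=[-] asks=[-]
After op 3 [order #2] limit_sell(price=98, qty=7): fills=none; bids=[-] asks=[#2:7@98]
After op 4 [order #3] limit_buy(price=95, qty=1): fills=none; bids=[#3:1@95] asks=[#2:7@98]
After op 5 [order #4] limit_sell(price=99, qty=9): fills=none; bids=[#3:1@95] asks=[#2:7@98 #4:9@99]
After op 6 [order #5] limit_buy(price=100, qty=3): fills=#5x#2:3@98; bids=[#3:1@95] asks=[#2:4@98 #4:9@99]
After op 7 [order #6] limit_buy(price=102, qty=7): fills=#6x#2:4@98 #6x#4:3@99; bids=[#3:1@95] asks=[#4:6@99]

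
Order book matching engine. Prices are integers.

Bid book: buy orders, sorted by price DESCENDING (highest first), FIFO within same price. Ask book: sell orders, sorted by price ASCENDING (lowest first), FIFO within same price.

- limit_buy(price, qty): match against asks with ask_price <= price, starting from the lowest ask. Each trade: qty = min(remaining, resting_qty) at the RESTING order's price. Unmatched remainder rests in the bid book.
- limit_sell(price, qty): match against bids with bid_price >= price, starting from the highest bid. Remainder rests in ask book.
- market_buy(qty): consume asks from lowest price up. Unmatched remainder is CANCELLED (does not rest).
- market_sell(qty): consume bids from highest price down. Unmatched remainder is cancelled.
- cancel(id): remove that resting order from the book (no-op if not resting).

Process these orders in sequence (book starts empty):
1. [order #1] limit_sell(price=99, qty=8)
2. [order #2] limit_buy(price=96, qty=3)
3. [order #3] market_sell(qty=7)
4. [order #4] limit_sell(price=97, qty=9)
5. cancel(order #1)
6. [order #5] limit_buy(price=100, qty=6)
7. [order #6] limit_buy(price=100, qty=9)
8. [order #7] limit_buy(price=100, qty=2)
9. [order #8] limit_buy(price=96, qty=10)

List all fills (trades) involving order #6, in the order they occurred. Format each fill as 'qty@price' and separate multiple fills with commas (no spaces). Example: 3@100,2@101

Answer: 3@97

Derivation:
After op 1 [order #1] limit_sell(price=99, qty=8): fills=none; bids=[-] asks=[#1:8@99]
After op 2 [order #2] limit_buy(price=96, qty=3): fills=none; bids=[#2:3@96] asks=[#1:8@99]
After op 3 [order #3] market_sell(qty=7): fills=#2x#3:3@96; bids=[-] asks=[#1:8@99]
After op 4 [order #4] limit_sell(price=97, qty=9): fills=none; bids=[-] asks=[#4:9@97 #1:8@99]
After op 5 cancel(order #1): fills=none; bids=[-] asks=[#4:9@97]
After op 6 [order #5] limit_buy(price=100, qty=6): fills=#5x#4:6@97; bids=[-] asks=[#4:3@97]
After op 7 [order #6] limit_buy(price=100, qty=9): fills=#6x#4:3@97; bids=[#6:6@100] asks=[-]
After op 8 [order #7] limit_buy(price=100, qty=2): fills=none; bids=[#6:6@100 #7:2@100] asks=[-]
After op 9 [order #8] limit_buy(price=96, qty=10): fills=none; bids=[#6:6@100 #7:2@100 #8:10@96] asks=[-]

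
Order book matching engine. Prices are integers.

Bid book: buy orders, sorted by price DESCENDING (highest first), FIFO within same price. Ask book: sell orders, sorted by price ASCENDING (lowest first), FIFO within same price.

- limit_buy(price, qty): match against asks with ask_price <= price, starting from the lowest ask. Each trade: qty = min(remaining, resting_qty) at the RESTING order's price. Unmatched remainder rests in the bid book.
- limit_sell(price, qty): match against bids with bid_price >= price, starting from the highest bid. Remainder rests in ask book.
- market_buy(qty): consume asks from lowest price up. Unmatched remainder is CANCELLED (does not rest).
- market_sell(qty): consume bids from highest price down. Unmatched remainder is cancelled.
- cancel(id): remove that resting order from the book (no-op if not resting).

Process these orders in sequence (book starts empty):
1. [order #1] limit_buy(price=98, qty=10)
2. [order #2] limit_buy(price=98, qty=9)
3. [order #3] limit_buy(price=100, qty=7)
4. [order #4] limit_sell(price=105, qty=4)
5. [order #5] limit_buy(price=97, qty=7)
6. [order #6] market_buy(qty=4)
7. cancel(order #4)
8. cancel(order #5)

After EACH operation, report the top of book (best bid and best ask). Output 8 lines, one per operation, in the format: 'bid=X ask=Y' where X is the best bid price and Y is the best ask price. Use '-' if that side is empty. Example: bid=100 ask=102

After op 1 [order #1] limit_buy(price=98, qty=10): fills=none; bids=[#1:10@98] asks=[-]
After op 2 [order #2] limit_buy(price=98, qty=9): fills=none; bids=[#1:10@98 #2:9@98] asks=[-]
After op 3 [order #3] limit_buy(price=100, qty=7): fills=none; bids=[#3:7@100 #1:10@98 #2:9@98] asks=[-]
After op 4 [order #4] limit_sell(price=105, qty=4): fills=none; bids=[#3:7@100 #1:10@98 #2:9@98] asks=[#4:4@105]
After op 5 [order #5] limit_buy(price=97, qty=7): fills=none; bids=[#3:7@100 #1:10@98 #2:9@98 #5:7@97] asks=[#4:4@105]
After op 6 [order #6] market_buy(qty=4): fills=#6x#4:4@105; bids=[#3:7@100 #1:10@98 #2:9@98 #5:7@97] asks=[-]
After op 7 cancel(order #4): fills=none; bids=[#3:7@100 #1:10@98 #2:9@98 #5:7@97] asks=[-]
After op 8 cancel(order #5): fills=none; bids=[#3:7@100 #1:10@98 #2:9@98] asks=[-]

Answer: bid=98 ask=-
bid=98 ask=-
bid=100 ask=-
bid=100 ask=105
bid=100 ask=105
bid=100 ask=-
bid=100 ask=-
bid=100 ask=-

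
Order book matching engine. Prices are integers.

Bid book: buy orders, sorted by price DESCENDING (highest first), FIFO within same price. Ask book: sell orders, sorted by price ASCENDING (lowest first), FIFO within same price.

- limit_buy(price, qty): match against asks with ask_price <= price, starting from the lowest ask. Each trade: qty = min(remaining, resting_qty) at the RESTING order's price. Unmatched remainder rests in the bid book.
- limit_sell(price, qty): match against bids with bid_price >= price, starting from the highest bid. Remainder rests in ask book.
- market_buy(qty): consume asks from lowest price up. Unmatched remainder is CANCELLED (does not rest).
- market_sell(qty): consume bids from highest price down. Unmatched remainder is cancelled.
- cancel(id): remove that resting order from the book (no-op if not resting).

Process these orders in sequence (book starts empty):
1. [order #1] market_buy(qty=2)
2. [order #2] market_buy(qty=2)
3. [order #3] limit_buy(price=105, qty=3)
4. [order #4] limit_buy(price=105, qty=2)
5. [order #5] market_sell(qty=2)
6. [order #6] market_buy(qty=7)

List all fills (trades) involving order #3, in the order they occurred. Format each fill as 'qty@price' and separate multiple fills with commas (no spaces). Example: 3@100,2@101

Answer: 2@105

Derivation:
After op 1 [order #1] market_buy(qty=2): fills=none; bids=[-] asks=[-]
After op 2 [order #2] market_buy(qty=2): fills=none; bids=[-] asks=[-]
After op 3 [order #3] limit_buy(price=105, qty=3): fills=none; bids=[#3:3@105] asks=[-]
After op 4 [order #4] limit_buy(price=105, qty=2): fills=none; bids=[#3:3@105 #4:2@105] asks=[-]
After op 5 [order #5] market_sell(qty=2): fills=#3x#5:2@105; bids=[#3:1@105 #4:2@105] asks=[-]
After op 6 [order #6] market_buy(qty=7): fills=none; bids=[#3:1@105 #4:2@105] asks=[-]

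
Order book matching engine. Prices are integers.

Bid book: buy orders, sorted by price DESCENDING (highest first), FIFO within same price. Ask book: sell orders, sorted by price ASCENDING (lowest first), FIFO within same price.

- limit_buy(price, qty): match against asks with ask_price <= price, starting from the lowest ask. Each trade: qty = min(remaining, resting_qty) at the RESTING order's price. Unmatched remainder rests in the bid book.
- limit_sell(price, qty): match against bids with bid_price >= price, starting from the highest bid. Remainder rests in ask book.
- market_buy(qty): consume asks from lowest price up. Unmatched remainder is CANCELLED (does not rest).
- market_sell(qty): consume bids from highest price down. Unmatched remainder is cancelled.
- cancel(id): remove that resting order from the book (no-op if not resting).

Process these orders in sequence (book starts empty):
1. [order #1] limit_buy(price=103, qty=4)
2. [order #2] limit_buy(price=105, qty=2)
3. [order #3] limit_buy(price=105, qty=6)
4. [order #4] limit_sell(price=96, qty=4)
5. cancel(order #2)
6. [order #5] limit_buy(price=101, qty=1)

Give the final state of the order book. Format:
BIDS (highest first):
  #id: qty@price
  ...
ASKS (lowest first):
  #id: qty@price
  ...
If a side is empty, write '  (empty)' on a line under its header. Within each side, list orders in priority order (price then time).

Answer: BIDS (highest first):
  #3: 4@105
  #1: 4@103
  #5: 1@101
ASKS (lowest first):
  (empty)

Derivation:
After op 1 [order #1] limit_buy(price=103, qty=4): fills=none; bids=[#1:4@103] asks=[-]
After op 2 [order #2] limit_buy(price=105, qty=2): fills=none; bids=[#2:2@105 #1:4@103] asks=[-]
After op 3 [order #3] limit_buy(price=105, qty=6): fills=none; bids=[#2:2@105 #3:6@105 #1:4@103] asks=[-]
After op 4 [order #4] limit_sell(price=96, qty=4): fills=#2x#4:2@105 #3x#4:2@105; bids=[#3:4@105 #1:4@103] asks=[-]
After op 5 cancel(order #2): fills=none; bids=[#3:4@105 #1:4@103] asks=[-]
After op 6 [order #5] limit_buy(price=101, qty=1): fills=none; bids=[#3:4@105 #1:4@103 #5:1@101] asks=[-]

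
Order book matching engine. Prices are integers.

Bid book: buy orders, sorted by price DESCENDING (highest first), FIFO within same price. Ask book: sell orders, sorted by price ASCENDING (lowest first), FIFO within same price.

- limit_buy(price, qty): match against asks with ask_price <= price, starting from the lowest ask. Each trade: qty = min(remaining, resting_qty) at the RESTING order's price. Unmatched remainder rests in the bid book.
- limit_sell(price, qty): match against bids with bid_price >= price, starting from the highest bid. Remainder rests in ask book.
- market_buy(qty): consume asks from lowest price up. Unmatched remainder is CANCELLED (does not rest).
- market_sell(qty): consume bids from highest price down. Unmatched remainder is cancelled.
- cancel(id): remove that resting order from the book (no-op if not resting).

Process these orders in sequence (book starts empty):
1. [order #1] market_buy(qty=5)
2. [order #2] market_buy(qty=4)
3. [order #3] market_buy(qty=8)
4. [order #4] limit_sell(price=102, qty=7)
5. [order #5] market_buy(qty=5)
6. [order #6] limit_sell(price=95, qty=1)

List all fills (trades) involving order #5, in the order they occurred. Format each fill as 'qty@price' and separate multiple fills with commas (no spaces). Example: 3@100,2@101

Answer: 5@102

Derivation:
After op 1 [order #1] market_buy(qty=5): fills=none; bids=[-] asks=[-]
After op 2 [order #2] market_buy(qty=4): fills=none; bids=[-] asks=[-]
After op 3 [order #3] market_buy(qty=8): fills=none; bids=[-] asks=[-]
After op 4 [order #4] limit_sell(price=102, qty=7): fills=none; bids=[-] asks=[#4:7@102]
After op 5 [order #5] market_buy(qty=5): fills=#5x#4:5@102; bids=[-] asks=[#4:2@102]
After op 6 [order #6] limit_sell(price=95, qty=1): fills=none; bids=[-] asks=[#6:1@95 #4:2@102]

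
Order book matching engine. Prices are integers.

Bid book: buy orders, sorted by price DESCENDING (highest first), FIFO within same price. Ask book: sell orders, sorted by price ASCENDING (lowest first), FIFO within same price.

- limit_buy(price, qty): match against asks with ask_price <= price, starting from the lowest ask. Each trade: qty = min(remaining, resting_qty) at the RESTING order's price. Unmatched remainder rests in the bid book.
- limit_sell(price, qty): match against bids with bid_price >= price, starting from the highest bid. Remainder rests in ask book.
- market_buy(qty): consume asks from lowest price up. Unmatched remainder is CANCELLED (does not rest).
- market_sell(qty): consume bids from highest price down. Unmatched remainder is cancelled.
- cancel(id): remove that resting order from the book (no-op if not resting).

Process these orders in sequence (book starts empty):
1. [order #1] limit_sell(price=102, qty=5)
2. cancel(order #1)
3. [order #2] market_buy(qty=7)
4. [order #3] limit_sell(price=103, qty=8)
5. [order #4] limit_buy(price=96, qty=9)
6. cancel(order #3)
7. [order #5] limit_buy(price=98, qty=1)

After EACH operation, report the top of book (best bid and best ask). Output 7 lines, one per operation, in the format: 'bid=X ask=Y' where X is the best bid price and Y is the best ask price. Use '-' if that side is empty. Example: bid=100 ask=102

Answer: bid=- ask=102
bid=- ask=-
bid=- ask=-
bid=- ask=103
bid=96 ask=103
bid=96 ask=-
bid=98 ask=-

Derivation:
After op 1 [order #1] limit_sell(price=102, qty=5): fills=none; bids=[-] asks=[#1:5@102]
After op 2 cancel(order #1): fills=none; bids=[-] asks=[-]
After op 3 [order #2] market_buy(qty=7): fills=none; bids=[-] asks=[-]
After op 4 [order #3] limit_sell(price=103, qty=8): fills=none; bids=[-] asks=[#3:8@103]
After op 5 [order #4] limit_buy(price=96, qty=9): fills=none; bids=[#4:9@96] asks=[#3:8@103]
After op 6 cancel(order #3): fills=none; bids=[#4:9@96] asks=[-]
After op 7 [order #5] limit_buy(price=98, qty=1): fills=none; bids=[#5:1@98 #4:9@96] asks=[-]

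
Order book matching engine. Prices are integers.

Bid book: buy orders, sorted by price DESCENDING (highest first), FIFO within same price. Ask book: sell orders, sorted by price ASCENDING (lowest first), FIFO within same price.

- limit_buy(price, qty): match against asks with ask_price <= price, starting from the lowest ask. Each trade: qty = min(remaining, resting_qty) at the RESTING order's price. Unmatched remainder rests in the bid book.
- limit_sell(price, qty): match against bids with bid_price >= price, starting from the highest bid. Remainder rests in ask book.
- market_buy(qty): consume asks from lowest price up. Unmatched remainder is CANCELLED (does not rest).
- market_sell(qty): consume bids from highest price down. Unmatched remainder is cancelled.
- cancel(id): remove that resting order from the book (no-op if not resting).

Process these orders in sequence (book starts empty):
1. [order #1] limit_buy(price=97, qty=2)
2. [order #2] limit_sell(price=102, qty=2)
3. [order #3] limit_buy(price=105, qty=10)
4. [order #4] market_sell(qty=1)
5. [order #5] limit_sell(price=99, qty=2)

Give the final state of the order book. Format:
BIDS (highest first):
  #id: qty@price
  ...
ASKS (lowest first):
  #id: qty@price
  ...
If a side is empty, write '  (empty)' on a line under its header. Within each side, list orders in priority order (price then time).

After op 1 [order #1] limit_buy(price=97, qty=2): fills=none; bids=[#1:2@97] asks=[-]
After op 2 [order #2] limit_sell(price=102, qty=2): fills=none; bids=[#1:2@97] asks=[#2:2@102]
After op 3 [order #3] limit_buy(price=105, qty=10): fills=#3x#2:2@102; bids=[#3:8@105 #1:2@97] asks=[-]
After op 4 [order #4] market_sell(qty=1): fills=#3x#4:1@105; bids=[#3:7@105 #1:2@97] asks=[-]
After op 5 [order #5] limit_sell(price=99, qty=2): fills=#3x#5:2@105; bids=[#3:5@105 #1:2@97] asks=[-]

Answer: BIDS (highest first):
  #3: 5@105
  #1: 2@97
ASKS (lowest first):
  (empty)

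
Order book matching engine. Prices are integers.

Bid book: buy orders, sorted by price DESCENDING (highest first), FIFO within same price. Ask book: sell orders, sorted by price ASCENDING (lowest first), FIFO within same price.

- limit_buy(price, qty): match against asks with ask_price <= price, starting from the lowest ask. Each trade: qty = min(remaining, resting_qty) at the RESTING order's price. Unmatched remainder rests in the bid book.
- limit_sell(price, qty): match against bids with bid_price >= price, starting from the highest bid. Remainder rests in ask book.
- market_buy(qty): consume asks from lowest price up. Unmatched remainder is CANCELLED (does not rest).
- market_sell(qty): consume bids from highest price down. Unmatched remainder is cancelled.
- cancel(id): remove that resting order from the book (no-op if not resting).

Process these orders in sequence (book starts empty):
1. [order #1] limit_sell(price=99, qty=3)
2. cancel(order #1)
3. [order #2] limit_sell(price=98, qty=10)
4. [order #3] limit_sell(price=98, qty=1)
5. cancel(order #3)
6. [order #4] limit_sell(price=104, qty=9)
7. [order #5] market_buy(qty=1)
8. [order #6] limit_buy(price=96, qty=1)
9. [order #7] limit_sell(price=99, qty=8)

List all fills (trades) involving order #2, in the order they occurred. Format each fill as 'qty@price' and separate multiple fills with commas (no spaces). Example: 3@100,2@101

After op 1 [order #1] limit_sell(price=99, qty=3): fills=none; bids=[-] asks=[#1:3@99]
After op 2 cancel(order #1): fills=none; bids=[-] asks=[-]
After op 3 [order #2] limit_sell(price=98, qty=10): fills=none; bids=[-] asks=[#2:10@98]
After op 4 [order #3] limit_sell(price=98, qty=1): fills=none; bids=[-] asks=[#2:10@98 #3:1@98]
After op 5 cancel(order #3): fills=none; bids=[-] asks=[#2:10@98]
After op 6 [order #4] limit_sell(price=104, qty=9): fills=none; bids=[-] asks=[#2:10@98 #4:9@104]
After op 7 [order #5] market_buy(qty=1): fills=#5x#2:1@98; bids=[-] asks=[#2:9@98 #4:9@104]
After op 8 [order #6] limit_buy(price=96, qty=1): fills=none; bids=[#6:1@96] asks=[#2:9@98 #4:9@104]
After op 9 [order #7] limit_sell(price=99, qty=8): fills=none; bids=[#6:1@96] asks=[#2:9@98 #7:8@99 #4:9@104]

Answer: 1@98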